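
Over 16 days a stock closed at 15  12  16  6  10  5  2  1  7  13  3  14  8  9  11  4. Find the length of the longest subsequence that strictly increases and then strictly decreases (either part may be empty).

6

inc[i] = longest strictly increasing subsequence ending at i; dec[i] = longest strictly decreasing subsequence starting at i:
i:      1  2  3  4  5  6  7  8  9 10 11 12 13 14 15 16
a[i]:  15 12 16  6 10  5  2  1  7 13  3 14  8  9 11  4
inc:    1  1  2  1  2  1  1  1  2  3  2  4  3  4  5  3
dec:    6  5  5  4  4  3  2  1  2  3  1  3  2  2  2  1
Best peak at i=1 (value 15): inc=1, dec=6, length 1+6−1 = 6.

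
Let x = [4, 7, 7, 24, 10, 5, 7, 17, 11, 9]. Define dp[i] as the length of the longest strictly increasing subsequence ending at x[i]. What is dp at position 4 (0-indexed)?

3

dp[i] = 1 + max{dp[j] : j<i, x[j]<x[i]} (or 1 if no such j):
i:      0  1  2  3  4  5  6  7  8  9
x[i]:   4  7  7 24 10  5  7 17 11  9
dp:     1  2  2  3  3  2  3  4  4  4
At index 4 the value is 3.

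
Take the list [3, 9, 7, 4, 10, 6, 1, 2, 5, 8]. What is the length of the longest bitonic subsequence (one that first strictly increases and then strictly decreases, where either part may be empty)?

5

inc[i] = longest strictly increasing subsequence ending at i; dec[i] = longest strictly decreasing subsequence starting at i:
i:      1  2  3  4  5  6  7  8  9 10
a[i]:   3  9  7  4 10  6  1  2  5  8
inc:    1  2  2  2  3  3  1  2  3  4
dec:    2  4  3  2  3  2  1  1  1  1
Best peak at i=2 (value 9): inc=2, dec=4, length 2+4−1 = 5.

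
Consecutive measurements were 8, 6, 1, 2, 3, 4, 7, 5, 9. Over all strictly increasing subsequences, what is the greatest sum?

Let S[i] be the best sum of a strictly increasing subsequence ending at i:
i:      1  2  3  4  5  6  7  8  9
a[i]:   8  6  1  2  3  4  7  5  9
S:      8  6  1  3  6 10 17 15 26
Maximum is 26 (e.g. 1 + 2 + 3 + 4 + 7 + 9).

26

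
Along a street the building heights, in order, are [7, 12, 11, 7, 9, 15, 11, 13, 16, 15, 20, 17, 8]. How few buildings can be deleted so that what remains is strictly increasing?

7

Fewest deletions = n − (longest strictly increasing subsequence).
Patience tails:
7 → extends → [7]
12 → extends → [7, 12]
11 → replaces 12 → [7, 11]
7 → already a tail → [7, 11]
9 → replaces 11 → [7, 9]
15 → extends → [7, 9, 15]
11 → replaces 15 → [7, 9, 11]
13 → extends → [7, 9, 11, 13]
16 → extends → [7, 9, 11, 13, 16]
15 → replaces 16 → [7, 9, 11, 13, 15]
20 → extends → [7, 9, 11, 13, 15, 20]
17 → replaces 20 → [7, 9, 11, 13, 15, 17]
8 → replaces 9 → [7, 8, 11, 13, 15, 17]
Longest strictly increasing subsequence has length 6, so deletions = 13 − 6 = 7.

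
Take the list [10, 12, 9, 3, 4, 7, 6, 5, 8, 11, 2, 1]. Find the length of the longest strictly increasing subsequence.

5

Track the smallest tail for each achievable length (strict):
10 → extends → [10]
12 → extends → [10, 12]
9 → replaces 10 → [9, 12]
3 → replaces 9 → [3, 12]
4 → replaces 12 → [3, 4]
7 → extends → [3, 4, 7]
6 → replaces 7 → [3, 4, 6]
5 → replaces 6 → [3, 4, 5]
8 → extends → [3, 4, 5, 8]
11 → extends → [3, 4, 5, 8, 11]
2 → replaces 3 → [2, 4, 5, 8, 11]
1 → replaces 2 → [1, 4, 5, 8, 11]
Five tails, so the longest strictly increasing subsequence has length 5 (e.g. 3, 4, 7, 8, 11).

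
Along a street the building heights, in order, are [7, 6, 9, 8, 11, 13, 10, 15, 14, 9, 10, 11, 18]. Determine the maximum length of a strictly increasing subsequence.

6

Track the smallest tail for each achievable length (strict):
7 → extends → [7]
6 → replaces 7 → [6]
9 → extends → [6, 9]
8 → replaces 9 → [6, 8]
11 → extends → [6, 8, 11]
13 → extends → [6, 8, 11, 13]
10 → replaces 11 → [6, 8, 10, 13]
15 → extends → [6, 8, 10, 13, 15]
14 → replaces 15 → [6, 8, 10, 13, 14]
9 → replaces 10 → [6, 8, 9, 13, 14]
10 → replaces 13 → [6, 8, 9, 10, 14]
11 → replaces 14 → [6, 8, 9, 10, 11]
18 → extends → [6, 8, 9, 10, 11, 18]
Six tails, so the longest strictly increasing subsequence has length 6 (e.g. 7, 9, 11, 13, 15, 18).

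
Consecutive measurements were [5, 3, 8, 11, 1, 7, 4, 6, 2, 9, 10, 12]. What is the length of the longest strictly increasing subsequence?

6

Let dp[i] be the length of the longest such subsequence ending at index i:
i:      1  2  3  4  5  6  7  8  9 10 11 12
a[i]:   5  3  8 11  1  7  4  6  2  9 10 12
dp:     1  1  2  3  1  2  2  3  2  4  5  6
Maximum dp value is 6.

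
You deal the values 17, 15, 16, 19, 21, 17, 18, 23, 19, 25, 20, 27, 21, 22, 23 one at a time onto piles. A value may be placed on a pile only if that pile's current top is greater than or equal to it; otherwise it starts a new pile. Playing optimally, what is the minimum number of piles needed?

Place each on the leftmost legal pile:
17 → new pile 1 (tops now [17])
15 → pile 1 (tops now [15])
16 → new pile 2 (tops now [15, 16])
19 → new pile 3 (tops now [15, 16, 19])
21 → new pile 4 (tops now [15, 16, 19, 21])
17 → pile 3 (tops now [15, 16, 17, 21])
18 → pile 4 (tops now [15, 16, 17, 18])
23 → new pile 5 (tops now [15, 16, 17, 18, 23])
19 → pile 5 (tops now [15, 16, 17, 18, 19])
25 → new pile 6 (tops now [15, 16, 17, 18, 19, 25])
20 → pile 6 (tops now [15, 16, 17, 18, 19, 20])
27 → new pile 7 (tops now [15, 16, 17, 18, 19, 20, 27])
21 → pile 7 (tops now [15, 16, 17, 18, 19, 20, 21])
22 → new pile 8 (tops now [15, 16, 17, 18, 19, 20, 21, 22])
23 → new pile 9 (tops now [15, 16, 17, 18, 19, 20, 21, 22, 23])
Nine piles.

9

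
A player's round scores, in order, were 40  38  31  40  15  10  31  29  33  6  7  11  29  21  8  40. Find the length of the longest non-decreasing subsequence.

5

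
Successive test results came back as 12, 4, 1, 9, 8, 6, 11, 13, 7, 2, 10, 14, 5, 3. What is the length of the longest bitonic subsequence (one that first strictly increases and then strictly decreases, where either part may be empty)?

inc[i] = longest strictly increasing subsequence ending at i; dec[i] = longest strictly decreasing subsequence starting at i:
i:      1  2  3  4  5  6  7  8  9 10 11 12 13 14
a[i]:  12  4  1  9  8  6 11 13  7  2 10 14  5  3
inc:    1  1  1  2  2  2  3  4  3  2  4  5  3  3
dec:    6  2  1  5  4  3  4  4  3  1  3  3  2  1
Best peak at i=8 (value 13): inc=4, dec=4, length 4+4−1 = 7.

7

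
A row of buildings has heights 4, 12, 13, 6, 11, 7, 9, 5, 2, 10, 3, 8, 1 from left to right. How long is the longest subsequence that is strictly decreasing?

Negate each value so 'decreasing' becomes 'increasing', then run patience tails on the negated sequence:
-4 → extends → [-4]
-12 → replaces -4 → [-12]
-13 → replaces -12 → [-13]
-6 → extends → [-13, -6]
-11 → replaces -6 → [-13, -11]
-7 → extends → [-13, -11, -7]
-9 → replaces -7 → [-13, -11, -9]
-5 → extends → [-13, -11, -9, -5]
-2 → extends → [-13, -11, -9, -5, -2]
-10 → replaces -9 → [-13, -11, -10, -5, -2]
-3 → replaces -2 → [-13, -11, -10, -5, -3]
-8 → replaces -5 → [-13, -11, -10, -8, -3]
-1 → extends → [-13, -11, -10, -8, -3, -1]
Six tails, so the longest strictly decreasing subsequence of the original has length 6.

6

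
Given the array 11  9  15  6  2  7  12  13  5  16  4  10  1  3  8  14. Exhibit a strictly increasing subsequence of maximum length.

6, 7, 12, 13, 16

Patience tails give the LIS length; then backtrack through the dp parents:
11 → extends → [11]
9 → replaces 11 → [9]
15 → extends → [9, 15]
6 → replaces 9 → [6, 15]
2 → replaces 6 → [2, 15]
7 → replaces 15 → [2, 7]
12 → extends → [2, 7, 12]
13 → extends → [2, 7, 12, 13]
5 → replaces 7 → [2, 5, 12, 13]
16 → extends → [2, 5, 12, 13, 16]
4 → replaces 5 → [2, 4, 12, 13, 16]
10 → replaces 12 → [2, 4, 10, 13, 16]
1 → replaces 2 → [1, 4, 10, 13, 16]
3 → replaces 4 → [1, 3, 10, 13, 16]
8 → replaces 10 → [1, 3, 8, 13, 16]
14 → replaces 16 → [1, 3, 8, 13, 14]
Length 5; one witness is 6, 7, 12, 13, 16.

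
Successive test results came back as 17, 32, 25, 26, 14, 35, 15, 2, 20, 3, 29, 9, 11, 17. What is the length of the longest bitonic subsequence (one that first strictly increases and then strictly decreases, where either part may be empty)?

6

inc[i] = longest strictly increasing subsequence ending at i; dec[i] = longest strictly decreasing subsequence starting at i:
i:      1  2  3  4  5  6  7  8  9 10 11 12 13 14
a[i]:  17 32 25 26 14 35 15  2 20  3 29  9 11 17
inc:    1  2  2  3  1  4  2  1  3  2  4  3  4  5
dec:    3  4  3  3  2  3  2  1  2  1  2  1  1  1
Best peak at i=6 (value 35): inc=4, dec=3, length 4+3−1 = 6.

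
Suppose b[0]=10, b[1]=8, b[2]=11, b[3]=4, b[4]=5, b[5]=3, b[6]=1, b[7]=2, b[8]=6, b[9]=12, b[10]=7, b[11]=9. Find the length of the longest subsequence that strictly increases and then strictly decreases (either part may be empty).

inc[i] = longest strictly increasing subsequence ending at i; dec[i] = longest strictly decreasing subsequence starting at i:
i:      0  1  2  3  4  5  6  7  8  9 10 11
b[i]:  10  8 11  4  5  3  1  2  6 12  7  9
inc:    1  1  2  1  2  1  1  2  3  4  4  5
dec:    5  4  4  3  3  2  1  1  1  2  1  1
Best peak at i=0 (value 10): inc=1, dec=5, length 1+5−1 = 5.

5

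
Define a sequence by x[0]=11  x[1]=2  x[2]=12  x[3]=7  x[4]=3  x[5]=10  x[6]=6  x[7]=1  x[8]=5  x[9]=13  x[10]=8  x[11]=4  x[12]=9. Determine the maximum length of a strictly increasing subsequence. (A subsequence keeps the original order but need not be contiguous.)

Let dp[i] be the length of the longest such subsequence ending at index i:
i:      0  1  2  3  4  5  6  7  8  9 10 11 12
x[i]:  11  2 12  7  3 10  6  1  5 13  8  4  9
dp:     1  1  2  2  2  3  3  1  3  4  4  3  5
Maximum dp value is 5.

5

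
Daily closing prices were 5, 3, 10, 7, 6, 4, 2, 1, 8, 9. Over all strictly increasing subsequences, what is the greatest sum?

29

Let S[i] be the best sum of a strictly increasing subsequence ending at i:
i:      1  2  3  4  5  6  7  8  9 10
a[i]:   5  3 10  7  6  4  2  1  8  9
S:      5  3 15 12 11  7  2  1 20 29
Maximum is 29 (e.g. 5 + 7 + 8 + 9).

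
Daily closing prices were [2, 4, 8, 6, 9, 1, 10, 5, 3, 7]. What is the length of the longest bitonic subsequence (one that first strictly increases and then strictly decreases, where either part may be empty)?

inc[i] = longest strictly increasing subsequence ending at i; dec[i] = longest strictly decreasing subsequence starting at i:
i:      1  2  3  4  5  6  7  8  9 10
a[i]:   2  4  8  6  9  1 10  5  3  7
inc:    1  2  3  3  4  1  5  3  2  4
dec:    2  2  4  3  3  1  3  2  1  1
Best peak at i=7 (value 10): inc=5, dec=3, length 5+3−1 = 7.

7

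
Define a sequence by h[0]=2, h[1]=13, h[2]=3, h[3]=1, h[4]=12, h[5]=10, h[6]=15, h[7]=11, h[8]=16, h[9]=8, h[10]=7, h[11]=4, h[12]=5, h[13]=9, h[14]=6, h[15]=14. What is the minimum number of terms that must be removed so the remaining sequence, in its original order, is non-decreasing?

Fewest deletions = n − (longest non-decreasing subsequence).
i:      0  1  2  3  4  5  6  7  8  9 10 11 12 13 14 15
h[i]:   2 13  3  1 12 10 15 11 16  8  7  4  5  9  6 14
dp:     1  2  2  1  3  3  4  4  5  3  3  3  4  5  5  6
max dp = 6, so deletions = 16 − 6 = 10.

10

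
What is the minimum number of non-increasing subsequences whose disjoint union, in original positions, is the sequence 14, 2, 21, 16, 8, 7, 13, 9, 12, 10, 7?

4

Place each on the leftmost legal pile:
14 → new pile 1 (tops now [14])
2 → pile 1 (tops now [2])
21 → new pile 2 (tops now [2, 21])
16 → pile 2 (tops now [2, 16])
8 → pile 2 (tops now [2, 8])
7 → pile 2 (tops now [2, 7])
13 → new pile 3 (tops now [2, 7, 13])
9 → pile 3 (tops now [2, 7, 9])
12 → new pile 4 (tops now [2, 7, 9, 12])
10 → pile 4 (tops now [2, 7, 9, 10])
7 → pile 2 (tops now [2, 7, 9, 10])
Four piles.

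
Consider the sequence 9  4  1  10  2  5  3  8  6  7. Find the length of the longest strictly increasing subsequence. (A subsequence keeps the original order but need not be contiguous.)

5

Let dp[i] be the length of the longest such subsequence ending at index i:
i:      1  2  3  4  5  6  7  8  9 10
a[i]:   9  4  1 10  2  5  3  8  6  7
dp:     1  1  1  2  2  3  3  4  4  5
Maximum dp value is 5.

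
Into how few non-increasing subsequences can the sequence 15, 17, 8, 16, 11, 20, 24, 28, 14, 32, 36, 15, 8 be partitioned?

7

Place each on the leftmost legal pile:
15 → new pile 1 (tops now [15])
17 → new pile 2 (tops now [15, 17])
8 → pile 1 (tops now [8, 17])
16 → pile 2 (tops now [8, 16])
11 → pile 2 (tops now [8, 11])
20 → new pile 3 (tops now [8, 11, 20])
24 → new pile 4 (tops now [8, 11, 20, 24])
28 → new pile 5 (tops now [8, 11, 20, 24, 28])
14 → pile 3 (tops now [8, 11, 14, 24, 28])
32 → new pile 6 (tops now [8, 11, 14, 24, 28, 32])
36 → new pile 7 (tops now [8, 11, 14, 24, 28, 32, 36])
15 → pile 4 (tops now [8, 11, 14, 15, 28, 32, 36])
8 → pile 1 (tops now [8, 11, 14, 15, 28, 32, 36])
Seven piles.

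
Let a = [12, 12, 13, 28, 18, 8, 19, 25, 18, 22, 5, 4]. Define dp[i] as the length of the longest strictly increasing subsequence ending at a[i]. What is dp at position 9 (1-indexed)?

dp[i] = 1 + max{dp[j] : j<i, a[j]<a[i]} (or 1 if no such j):
i:      1  2  3  4  5  6  7  8  9 10 11 12
a[i]:  12 12 13 28 18  8 19 25 18 22  5  4
dp:     1  1  2  3  3  1  4  5  3  5  1  1
At index 9 the value is 3.

3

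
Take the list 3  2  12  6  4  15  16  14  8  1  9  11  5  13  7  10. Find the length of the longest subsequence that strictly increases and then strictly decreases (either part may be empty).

7

inc[i] = longest strictly increasing subsequence ending at i; dec[i] = longest strictly decreasing subsequence starting at i:
i:      1  2  3  4  5  6  7  8  9 10 11 12 13 14 15 16
a[i]:   3  2 12  6  4 15 16 14  8  1  9 11  5 13  7 10
inc:    1  1  2  2  2  3  4  3  3  1  4  5  3  6  4  5
dec:    3  2  4  3  2  4  4  3  2  1  2  2  1  2  1  1
Best peak at i=7 (value 16): inc=4, dec=4, length 4+4−1 = 7.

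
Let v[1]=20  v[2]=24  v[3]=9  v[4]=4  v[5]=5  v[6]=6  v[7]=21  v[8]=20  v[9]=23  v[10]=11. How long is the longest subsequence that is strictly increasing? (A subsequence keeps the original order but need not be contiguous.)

5

Track the smallest tail for each achievable length (strict):
20 → extends → [20]
24 → extends → [20, 24]
9 → replaces 20 → [9, 24]
4 → replaces 9 → [4, 24]
5 → replaces 24 → [4, 5]
6 → extends → [4, 5, 6]
21 → extends → [4, 5, 6, 21]
20 → replaces 21 → [4, 5, 6, 20]
23 → extends → [4, 5, 6, 20, 23]
11 → replaces 20 → [4, 5, 6, 11, 23]
Five tails, so the longest strictly increasing subsequence has length 5 (e.g. 4, 5, 6, 21, 23).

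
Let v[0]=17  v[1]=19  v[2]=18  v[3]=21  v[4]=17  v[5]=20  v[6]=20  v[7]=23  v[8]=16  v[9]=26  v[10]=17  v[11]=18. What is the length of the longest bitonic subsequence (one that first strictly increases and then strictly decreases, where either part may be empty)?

6

inc[i] = longest strictly increasing subsequence ending at i; dec[i] = longest strictly decreasing subsequence starting at i:
i:      0  1  2  3  4  5  6  7  8  9 10 11
v[i]:  17 19 18 21 17 20 20 23 16 26 17 18
inc:    1  2  2  3  1  3  3  4  1  5  2  3
dec:    2  4  3  3  2  2  2  2  1  2  1  1
Best peak at i=9 (value 26): inc=5, dec=2, length 5+2−1 = 6.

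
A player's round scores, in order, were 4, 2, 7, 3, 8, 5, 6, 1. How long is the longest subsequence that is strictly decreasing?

Let dp[i] be the longest strictly decreasing subsequence ending at i:
i:     1 2 3 4 5 6 7 8
a[i]:  4 2 7 3 8 5 6 1
dp:    1 2 1 2 1 2 2 3
Maximum is 3.

3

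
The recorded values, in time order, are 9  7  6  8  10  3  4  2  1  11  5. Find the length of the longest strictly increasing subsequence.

4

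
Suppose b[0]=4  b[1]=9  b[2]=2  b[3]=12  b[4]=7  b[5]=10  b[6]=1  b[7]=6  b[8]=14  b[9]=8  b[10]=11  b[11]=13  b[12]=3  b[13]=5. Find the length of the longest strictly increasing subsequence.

5

Track the smallest tail for each achievable length (strict):
4 → extends → [4]
9 → extends → [4, 9]
2 → replaces 4 → [2, 9]
12 → extends → [2, 9, 12]
7 → replaces 9 → [2, 7, 12]
10 → replaces 12 → [2, 7, 10]
1 → replaces 2 → [1, 7, 10]
6 → replaces 7 → [1, 6, 10]
14 → extends → [1, 6, 10, 14]
8 → replaces 10 → [1, 6, 8, 14]
11 → replaces 14 → [1, 6, 8, 11]
13 → extends → [1, 6, 8, 11, 13]
3 → replaces 6 → [1, 3, 8, 11, 13]
5 → replaces 8 → [1, 3, 5, 11, 13]
Five tails, so the longest strictly increasing subsequence has length 5 (e.g. 4, 9, 10, 11, 13).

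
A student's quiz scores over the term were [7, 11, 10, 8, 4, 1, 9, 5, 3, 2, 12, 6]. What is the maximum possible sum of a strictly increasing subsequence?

Let S[i] be the best sum of a strictly increasing subsequence ending at i:
i:      1  2  3  4  5  6  7  8  9 10 11 12
a[i]:   7 11 10  8  4  1  9  5  3  2 12  6
S:      7 18 17 15  4  1 24  9  4  3 36 15
Maximum is 36 (e.g. 7 + 8 + 9 + 12).

36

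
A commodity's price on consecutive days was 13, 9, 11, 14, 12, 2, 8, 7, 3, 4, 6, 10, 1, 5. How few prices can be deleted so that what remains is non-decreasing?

9

Fewest deletions = n − (longest non-decreasing subsequence).
Patience tails:
13 → extends → [13]
9 → replaces 13 → [9]
11 → extends → [9, 11]
14 → extends → [9, 11, 14]
12 → replaces 14 → [9, 11, 12]
2 → replaces 9 → [2, 11, 12]
8 → replaces 11 → [2, 8, 12]
7 → replaces 8 → [2, 7, 12]
3 → replaces 7 → [2, 3, 12]
4 → replaces 12 → [2, 3, 4]
6 → extends → [2, 3, 4, 6]
10 → extends → [2, 3, 4, 6, 10]
1 → replaces 2 → [1, 3, 4, 6, 10]
5 → replaces 6 → [1, 3, 4, 5, 10]
Longest non-decreasing subsequence has length 5, so deletions = 14 − 5 = 9.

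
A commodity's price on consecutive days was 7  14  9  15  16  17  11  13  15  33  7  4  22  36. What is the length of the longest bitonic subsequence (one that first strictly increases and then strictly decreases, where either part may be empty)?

8

inc[i] = longest strictly increasing subsequence ending at i; dec[i] = longest strictly decreasing subsequence starting at i:
i:      1  2  3  4  5  6  7  8  9 10 11 12 13 14
a[i]:   7 14  9 15 16 17 11 13 15 33  7  4 22 36
inc:    1  2  2  3  4  5  3  4  5  6  1  1  6  7
dec:    2  4  3  4  4  4  3  3  3  3  2  1  1  1
Best peak at i=6 (value 17): inc=5, dec=4, length 5+4−1 = 8.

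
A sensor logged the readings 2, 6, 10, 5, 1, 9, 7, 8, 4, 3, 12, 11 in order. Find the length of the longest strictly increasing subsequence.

Let dp[i] be the length of the longest such subsequence ending at index i:
i:      1  2  3  4  5  6  7  8  9 10 11 12
a[i]:   2  6 10  5  1  9  7  8  4  3 12 11
dp:     1  2  3  2  1  3  3  4  2  2  5  5
Maximum dp value is 5.

5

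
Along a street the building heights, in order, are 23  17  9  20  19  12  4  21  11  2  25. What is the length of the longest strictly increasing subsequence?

4

Let dp[i] be the length of the longest such subsequence ending at index i:
i:      1  2  3  4  5  6  7  8  9 10 11
a[i]:  23 17  9 20 19 12  4 21 11  2 25
dp:     1  1  1  2  2  2  1  3  2  1  4
Maximum dp value is 4.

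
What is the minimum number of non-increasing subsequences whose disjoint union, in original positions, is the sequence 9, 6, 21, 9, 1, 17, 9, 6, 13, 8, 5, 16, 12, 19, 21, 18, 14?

6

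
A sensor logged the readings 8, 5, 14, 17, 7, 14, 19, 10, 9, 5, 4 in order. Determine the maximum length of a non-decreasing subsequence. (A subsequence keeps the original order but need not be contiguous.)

Track the smallest tail for each achievable length (allowing ties):
8 → extends → [8]
5 → replaces 8 → [5]
14 → extends → [5, 14]
17 → extends → [5, 14, 17]
7 → replaces 14 → [5, 7, 17]
14 → replaces 17 → [5, 7, 14]
19 → extends → [5, 7, 14, 19]
10 → replaces 14 → [5, 7, 10, 19]
9 → replaces 10 → [5, 7, 9, 19]
5 → replaces 7 → [5, 5, 9, 19]
4 → replaces 5 → [4, 5, 9, 19]
Four tails, so the longest non-decreasing subsequence has length 4 (e.g. 8, 14, 17, 19).

4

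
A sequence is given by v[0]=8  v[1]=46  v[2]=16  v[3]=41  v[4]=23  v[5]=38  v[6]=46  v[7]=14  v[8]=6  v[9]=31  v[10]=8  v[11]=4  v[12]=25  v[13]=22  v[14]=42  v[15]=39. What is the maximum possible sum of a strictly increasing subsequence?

Let S[i] be the best sum of a strictly increasing subsequence ending at i:
i:       0   1   2   3   4   5   6   7   8   9  10  11  12  13  14  15
v[i]:    8  46  16  41  23  38  46  14   6  31   8   4  25  22  42  39
S:       8  54  24  65  47  85 131  22   6  78  14   4  72  46 127 124
Maximum is 131 (e.g. 8 + 16 + 23 + 38 + 46).

131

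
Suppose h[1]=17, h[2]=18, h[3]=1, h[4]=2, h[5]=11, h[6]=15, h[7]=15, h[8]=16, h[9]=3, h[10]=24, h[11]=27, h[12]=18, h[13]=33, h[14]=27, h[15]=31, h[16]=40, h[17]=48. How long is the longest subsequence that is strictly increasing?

Track the smallest tail for each achievable length (strict):
17 → extends → [17]
18 → extends → [17, 18]
1 → replaces 17 → [1, 18]
2 → replaces 18 → [1, 2]
11 → extends → [1, 2, 11]
15 → extends → [1, 2, 11, 15]
15 → already a tail → [1, 2, 11, 15]
16 → extends → [1, 2, 11, 15, 16]
3 → replaces 11 → [1, 2, 3, 15, 16]
24 → extends → [1, 2, 3, 15, 16, 24]
27 → extends → [1, 2, 3, 15, 16, 24, 27]
18 → replaces 24 → [1, 2, 3, 15, 16, 18, 27]
33 → extends → [1, 2, 3, 15, 16, 18, 27, 33]
27 → already a tail → [1, 2, 3, 15, 16, 18, 27, 33]
31 → replaces 33 → [1, 2, 3, 15, 16, 18, 27, 31]
40 → extends → [1, 2, 3, 15, 16, 18, 27, 31, 40]
48 → extends → [1, 2, 3, 15, 16, 18, 27, 31, 40, 48]
Ten tails, so the longest strictly increasing subsequence has length 10 (e.g. 1, 2, 11, 15, 16, 24, 27, 33, 40, 48).

10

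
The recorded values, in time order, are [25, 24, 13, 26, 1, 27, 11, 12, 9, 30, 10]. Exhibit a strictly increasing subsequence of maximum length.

25, 26, 27, 30

Patience tails give the LIS length; then backtrack through the dp parents:
25 → extends → [25]
24 → replaces 25 → [24]
13 → replaces 24 → [13]
26 → extends → [13, 26]
1 → replaces 13 → [1, 26]
27 → extends → [1, 26, 27]
11 → replaces 26 → [1, 11, 27]
12 → replaces 27 → [1, 11, 12]
9 → replaces 11 → [1, 9, 12]
30 → extends → [1, 9, 12, 30]
10 → replaces 12 → [1, 9, 10, 30]
Length 4; one witness is 25, 26, 27, 30.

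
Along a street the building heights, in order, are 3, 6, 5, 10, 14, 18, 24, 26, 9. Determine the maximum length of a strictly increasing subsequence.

Let dp[i] be the length of the longest such subsequence ending at index i:
i:      1  2  3  4  5  6  7  8  9
a[i]:   3  6  5 10 14 18 24 26  9
dp:     1  2  2  3  4  5  6  7  3
Maximum dp value is 7.

7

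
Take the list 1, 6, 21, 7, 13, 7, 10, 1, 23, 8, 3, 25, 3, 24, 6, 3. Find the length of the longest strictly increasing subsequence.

6

Let dp[i] be the length of the longest such subsequence ending at index i:
i:      1  2  3  4  5  6  7  8  9 10 11 12 13 14 15 16
a[i]:   1  6 21  7 13  7 10  1 23  8  3 25  3 24  6  3
dp:     1  2  3  3  4  3  4  1  5  4  2  6  2  6  3  2
Maximum dp value is 6.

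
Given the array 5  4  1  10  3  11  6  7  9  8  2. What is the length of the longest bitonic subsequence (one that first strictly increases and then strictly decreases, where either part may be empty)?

7

inc[i] = longest strictly increasing subsequence ending at i; dec[i] = longest strictly decreasing subsequence starting at i:
i:      1  2  3  4  5  6  7  8  9 10 11
a[i]:   5  4  1 10  3 11  6  7  9  8  2
inc:    1  1  1  2  2  3  3  4  5  5  2
dec:    4  3  1  4  2  4  2  2  3  2  1
Best peak at i=9 (value 9): inc=5, dec=3, length 5+3−1 = 7.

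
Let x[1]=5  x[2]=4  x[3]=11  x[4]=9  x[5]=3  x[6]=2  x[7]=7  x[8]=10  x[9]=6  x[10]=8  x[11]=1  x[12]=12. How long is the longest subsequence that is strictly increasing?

4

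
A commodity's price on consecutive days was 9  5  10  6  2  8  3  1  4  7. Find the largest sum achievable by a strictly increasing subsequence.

19

Let S[i] be the best sum of a strictly increasing subsequence ending at i:
i:      1  2  3  4  5  6  7  8  9 10
a[i]:   9  5 10  6  2  8  3  1  4  7
S:      9  5 19 11  2 19  5  1  9 18
Maximum is 19 (e.g. 9 + 10).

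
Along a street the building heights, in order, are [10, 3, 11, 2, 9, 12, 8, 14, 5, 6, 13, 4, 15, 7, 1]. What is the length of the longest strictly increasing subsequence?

5

Let dp[i] be the length of the longest such subsequence ending at index i:
i:      1  2  3  4  5  6  7  8  9 10 11 12 13 14 15
a[i]:  10  3 11  2  9 12  8 14  5  6 13  4 15  7  1
dp:     1  1  2  1  2  3  2  4  2  3  4  2  5  4  1
Maximum dp value is 5.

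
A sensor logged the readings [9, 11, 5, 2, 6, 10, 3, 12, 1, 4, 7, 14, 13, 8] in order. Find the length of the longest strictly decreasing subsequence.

Negate each value so 'decreasing' becomes 'increasing', then run patience tails on the negated sequence:
-9 → extends → [-9]
-11 → replaces -9 → [-11]
-5 → extends → [-11, -5]
-2 → extends → [-11, -5, -2]
-6 → replaces -5 → [-11, -6, -2]
-10 → replaces -6 → [-11, -10, -2]
-3 → replaces -2 → [-11, -10, -3]
-12 → replaces -11 → [-12, -10, -3]
-1 → extends → [-12, -10, -3, -1]
-4 → replaces -3 → [-12, -10, -4, -1]
-7 → replaces -4 → [-12, -10, -7, -1]
-14 → replaces -12 → [-14, -10, -7, -1]
-13 → replaces -10 → [-14, -13, -7, -1]
-8 → replaces -7 → [-14, -13, -8, -1]
Four tails, so the longest strictly decreasing subsequence of the original has length 4.

4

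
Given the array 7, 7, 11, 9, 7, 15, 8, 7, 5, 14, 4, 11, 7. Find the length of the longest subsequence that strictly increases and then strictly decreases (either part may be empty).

inc[i] = longest strictly increasing subsequence ending at i; dec[i] = longest strictly decreasing subsequence starting at i:
i:      1  2  3  4  5  6  7  8  9 10 11 12 13
a[i]:   7  7 11  9  7 15  8  7  5 14  4 11  7
inc:    1  1  2  2  1  3  2  1  1  3  1  3  2
dec:    3  3  6  5  3  5  4  3  2  3  1  2  1
Best peak at i=3 (value 11): inc=2, dec=6, length 2+6−1 = 7.

7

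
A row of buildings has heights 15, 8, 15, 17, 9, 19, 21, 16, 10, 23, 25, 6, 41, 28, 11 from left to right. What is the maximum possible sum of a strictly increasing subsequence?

169

Let S[i] be the best sum of a strictly increasing subsequence ending at i:
i:       1   2   3   4   5   6   7   8   9  10  11  12  13  14  15
a[i]:   15   8  15  17   9  19  21  16  10  23  25   6  41  28  11
S:      15   8  23  40  17  59  80  39  27 103 128   6 169 156  38
Maximum is 169 (e.g. 8 + 15 + 17 + 19 + 21 + 23 + 25 + 41).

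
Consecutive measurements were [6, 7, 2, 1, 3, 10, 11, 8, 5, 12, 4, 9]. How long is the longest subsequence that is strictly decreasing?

Negate each value so 'decreasing' becomes 'increasing', then run patience tails on the negated sequence:
-6 → extends → [-6]
-7 → replaces -6 → [-7]
-2 → extends → [-7, -2]
-1 → extends → [-7, -2, -1]
-3 → replaces -2 → [-7, -3, -1]
-10 → replaces -7 → [-10, -3, -1]
-11 → replaces -10 → [-11, -3, -1]
-8 → replaces -3 → [-11, -8, -1]
-5 → replaces -1 → [-11, -8, -5]
-12 → replaces -11 → [-12, -8, -5]
-4 → extends → [-12, -8, -5, -4]
-9 → replaces -8 → [-12, -9, -5, -4]
Four tails, so the longest strictly decreasing subsequence of the original has length 4.

4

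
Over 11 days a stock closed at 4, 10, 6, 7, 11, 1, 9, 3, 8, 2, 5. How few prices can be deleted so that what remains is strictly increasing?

Fewest deletions = n − (longest strictly increasing subsequence).
Patience tails:
4 → extends → [4]
10 → extends → [4, 10]
6 → replaces 10 → [4, 6]
7 → extends → [4, 6, 7]
11 → extends → [4, 6, 7, 11]
1 → replaces 4 → [1, 6, 7, 11]
9 → replaces 11 → [1, 6, 7, 9]
3 → replaces 6 → [1, 3, 7, 9]
8 → replaces 9 → [1, 3, 7, 8]
2 → replaces 3 → [1, 2, 7, 8]
5 → replaces 7 → [1, 2, 5, 8]
Longest strictly increasing subsequence has length 4, so deletions = 11 − 4 = 7.

7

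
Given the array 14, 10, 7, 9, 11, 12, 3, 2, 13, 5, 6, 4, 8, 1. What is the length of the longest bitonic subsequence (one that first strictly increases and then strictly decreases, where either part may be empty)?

inc[i] = longest strictly increasing subsequence ending at i; dec[i] = longest strictly decreasing subsequence starting at i:
i:      1  2  3  4  5  6  7  8  9 10 11 12 13 14
a[i]:  14 10  7  9 11 12  3  2 13  5  6  4  8  1
inc:    1  1  1  2  3  4  1  1  5  2  3  2  4  1
dec:    6  5  4  4  4  4  3  2  4  3  3  2  2  1
Best peak at i=9 (value 13): inc=5, dec=4, length 5+4−1 = 8.

8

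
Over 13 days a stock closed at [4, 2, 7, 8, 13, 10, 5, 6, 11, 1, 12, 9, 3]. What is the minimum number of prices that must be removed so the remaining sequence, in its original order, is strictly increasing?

Fewest deletions = n − (longest strictly increasing subsequence).
Patience tails:
4 → extends → [4]
2 → replaces 4 → [2]
7 → extends → [2, 7]
8 → extends → [2, 7, 8]
13 → extends → [2, 7, 8, 13]
10 → replaces 13 → [2, 7, 8, 10]
5 → replaces 7 → [2, 5, 8, 10]
6 → replaces 8 → [2, 5, 6, 10]
11 → extends → [2, 5, 6, 10, 11]
1 → replaces 2 → [1, 5, 6, 10, 11]
12 → extends → [1, 5, 6, 10, 11, 12]
9 → replaces 10 → [1, 5, 6, 9, 11, 12]
3 → replaces 5 → [1, 3, 6, 9, 11, 12]
Longest strictly increasing subsequence has length 6, so deletions = 13 − 6 = 7.

7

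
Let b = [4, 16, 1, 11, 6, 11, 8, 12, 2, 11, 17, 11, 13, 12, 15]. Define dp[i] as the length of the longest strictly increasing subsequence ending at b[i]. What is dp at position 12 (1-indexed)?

4

dp[i] = 1 + max{dp[j] : j<i, b[j]<b[i]} (or 1 if no such j):
i:      1  2  3  4  5  6  7  8  9 10 11 12 13 14 15
b[i]:   4 16  1 11  6 11  8 12  2 11 17 11 13 12 15
dp:     1  2  1  2  2  3  3  4  2  4  5  4  5  5  6
At index 12 the value is 4.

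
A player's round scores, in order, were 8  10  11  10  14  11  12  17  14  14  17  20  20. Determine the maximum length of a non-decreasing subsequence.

10

Track the smallest tail for each achievable length (allowing ties):
8 → extends → [8]
10 → extends → [8, 10]
11 → extends → [8, 10, 11]
10 → replaces 11 → [8, 10, 10]
14 → extends → [8, 10, 10, 14]
11 → replaces 14 → [8, 10, 10, 11]
12 → extends → [8, 10, 10, 11, 12]
17 → extends → [8, 10, 10, 11, 12, 17]
14 → replaces 17 → [8, 10, 10, 11, 12, 14]
14 → extends → [8, 10, 10, 11, 12, 14, 14]
17 → extends → [8, 10, 10, 11, 12, 14, 14, 17]
20 → extends → [8, 10, 10, 11, 12, 14, 14, 17, 20]
20 → extends → [8, 10, 10, 11, 12, 14, 14, 17, 20, 20]
Ten tails, so the longest non-decreasing subsequence has length 10 (e.g. 8, 10, 11, 11, 12, 14, 14, 17, 20, 20).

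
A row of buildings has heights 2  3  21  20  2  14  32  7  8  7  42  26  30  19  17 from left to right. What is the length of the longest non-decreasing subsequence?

Let dp[i] be the length of the longest such subsequence ending at index i:
i:      1  2  3  4  5  6  7  8  9 10 11 12 13 14 15
a[i]:   2  3 21 20  2 14 32  7  8  7 42 26 30 19 17
dp:     1  2  3  3  2  3  4  3  4  4  5  5  6  5  5
Maximum dp value is 6.

6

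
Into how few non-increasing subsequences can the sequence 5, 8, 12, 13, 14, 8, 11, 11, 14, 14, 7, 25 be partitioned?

6

The minimum number of non-increasing subsequences covering a sequence equals the length of its longest strictly increasing subsequence.
LIS length is 6 (e.g. 5, 8, 12, 13, 14, 25), so 6 piles are needed.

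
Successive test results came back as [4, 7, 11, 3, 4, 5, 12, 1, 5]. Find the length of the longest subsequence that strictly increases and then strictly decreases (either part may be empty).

5

inc[i] = longest strictly increasing subsequence ending at i; dec[i] = longest strictly decreasing subsequence starting at i:
i:      1  2  3  4  5  6  7  8  9
a[i]:   4  7 11  3  4  5 12  1  5
inc:    1  2  3  1  2  3  4  1  3
dec:    3  3  3  2  2  2  2  1  1
Best peak at i=3 (value 11): inc=3, dec=3, length 3+3−1 = 5.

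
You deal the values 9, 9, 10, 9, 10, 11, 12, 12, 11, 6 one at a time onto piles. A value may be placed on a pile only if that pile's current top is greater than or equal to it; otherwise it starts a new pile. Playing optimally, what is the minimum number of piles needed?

4

Place each on the leftmost legal pile:
9 → new pile 1 (tops now [9])
9 → pile 1 (tops now [9])
10 → new pile 2 (tops now [9, 10])
9 → pile 1 (tops now [9, 10])
10 → pile 2 (tops now [9, 10])
11 → new pile 3 (tops now [9, 10, 11])
12 → new pile 4 (tops now [9, 10, 11, 12])
12 → pile 4 (tops now [9, 10, 11, 12])
11 → pile 3 (tops now [9, 10, 11, 12])
6 → pile 1 (tops now [6, 10, 11, 12])
Four piles.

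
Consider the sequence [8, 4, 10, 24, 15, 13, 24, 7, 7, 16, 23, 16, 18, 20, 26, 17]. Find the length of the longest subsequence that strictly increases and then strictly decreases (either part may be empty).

inc[i] = longest strictly increasing subsequence ending at i; dec[i] = longest strictly decreasing subsequence starting at i:
i:      1  2  3  4  5  6  7  8  9 10 11 12 13 14 15 16
a[i]:   8  4 10 24 15 13 24  7  7 16 23 16 18 20 26 17
inc:    1  1  2  3  3  3  4  2  2  4  5  4  5  6  7  5
dec:    2  1  2  4  3  2  4  1  1  1  3  1  2  2  2  1
Best peak at i=15 (value 26): inc=7, dec=2, length 7+2−1 = 8.

8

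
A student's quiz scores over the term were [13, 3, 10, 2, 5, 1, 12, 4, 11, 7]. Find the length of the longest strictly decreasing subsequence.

4

Let dp[i] be the longest strictly decreasing subsequence ending at i:
i:      1  2  3  4  5  6  7  8  9 10
a[i]:  13  3 10  2  5  1 12  4 11  7
dp:     1  2  2  3  3  4  2  4  3  4
Maximum is 4.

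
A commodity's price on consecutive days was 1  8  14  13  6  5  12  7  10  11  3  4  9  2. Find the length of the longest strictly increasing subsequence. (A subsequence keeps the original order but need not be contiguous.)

Track the smallest tail for each achievable length (strict):
1 → extends → [1]
8 → extends → [1, 8]
14 → extends → [1, 8, 14]
13 → replaces 14 → [1, 8, 13]
6 → replaces 8 → [1, 6, 13]
5 → replaces 6 → [1, 5, 13]
12 → replaces 13 → [1, 5, 12]
7 → replaces 12 → [1, 5, 7]
10 → extends → [1, 5, 7, 10]
11 → extends → [1, 5, 7, 10, 11]
3 → replaces 5 → [1, 3, 7, 10, 11]
4 → replaces 7 → [1, 3, 4, 10, 11]
9 → replaces 10 → [1, 3, 4, 9, 11]
2 → replaces 3 → [1, 2, 4, 9, 11]
Five tails, so the longest strictly increasing subsequence has length 5 (e.g. 1, 6, 7, 10, 11).

5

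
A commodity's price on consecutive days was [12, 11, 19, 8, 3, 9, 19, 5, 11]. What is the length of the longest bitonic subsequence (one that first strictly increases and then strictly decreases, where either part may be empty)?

inc[i] = longest strictly increasing subsequence ending at i; dec[i] = longest strictly decreasing subsequence starting at i:
i:      1  2  3  4  5  6  7  8  9
a[i]:  12 11 19  8  3  9 19  5 11
inc:    1  1  2  1  1  2  3  2  3
dec:    4  3  3  2  1  2  2  1  1
Best peak at i=1 (value 12): inc=1, dec=4, length 1+4−1 = 4.

4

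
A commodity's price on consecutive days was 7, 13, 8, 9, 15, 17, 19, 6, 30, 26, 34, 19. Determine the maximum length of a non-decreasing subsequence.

8

Track the smallest tail for each achievable length (allowing ties):
7 → extends → [7]
13 → extends → [7, 13]
8 → replaces 13 → [7, 8]
9 → extends → [7, 8, 9]
15 → extends → [7, 8, 9, 15]
17 → extends → [7, 8, 9, 15, 17]
19 → extends → [7, 8, 9, 15, 17, 19]
6 → replaces 7 → [6, 8, 9, 15, 17, 19]
30 → extends → [6, 8, 9, 15, 17, 19, 30]
26 → replaces 30 → [6, 8, 9, 15, 17, 19, 26]
34 → extends → [6, 8, 9, 15, 17, 19, 26, 34]
19 → replaces 26 → [6, 8, 9, 15, 17, 19, 19, 34]
Eight tails, so the longest non-decreasing subsequence has length 8 (e.g. 7, 8, 9, 15, 17, 19, 30, 34).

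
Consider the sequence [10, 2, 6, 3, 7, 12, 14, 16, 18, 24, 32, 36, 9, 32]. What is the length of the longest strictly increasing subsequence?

10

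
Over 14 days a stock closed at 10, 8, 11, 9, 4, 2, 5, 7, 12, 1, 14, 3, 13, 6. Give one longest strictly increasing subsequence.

Patience tails give the LIS length; then backtrack through the dp parents:
10 → extends → [10]
8 → replaces 10 → [8]
11 → extends → [8, 11]
9 → replaces 11 → [8, 9]
4 → replaces 8 → [4, 9]
2 → replaces 4 → [2, 9]
5 → replaces 9 → [2, 5]
7 → extends → [2, 5, 7]
12 → extends → [2, 5, 7, 12]
1 → replaces 2 → [1, 5, 7, 12]
14 → extends → [1, 5, 7, 12, 14]
3 → replaces 5 → [1, 3, 7, 12, 14]
13 → replaces 14 → [1, 3, 7, 12, 13]
6 → replaces 7 → [1, 3, 6, 12, 13]
Length 5; one witness is 4, 5, 7, 12, 14.

4, 5, 7, 12, 14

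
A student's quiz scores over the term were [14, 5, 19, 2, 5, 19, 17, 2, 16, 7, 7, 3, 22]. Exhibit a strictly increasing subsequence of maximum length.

2, 5, 19, 22

Patience tails give the LIS length; then backtrack through the dp parents:
14 → extends → [14]
5 → replaces 14 → [5]
19 → extends → [5, 19]
2 → replaces 5 → [2, 19]
5 → replaces 19 → [2, 5]
19 → extends → [2, 5, 19]
17 → replaces 19 → [2, 5, 17]
2 → already a tail → [2, 5, 17]
16 → replaces 17 → [2, 5, 16]
7 → replaces 16 → [2, 5, 7]
7 → already a tail → [2, 5, 7]
3 → replaces 5 → [2, 3, 7]
22 → extends → [2, 3, 7, 22]
Length 4; one witness is 2, 5, 19, 22.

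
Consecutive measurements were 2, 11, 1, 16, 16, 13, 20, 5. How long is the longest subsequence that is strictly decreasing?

3

Negate each value so 'decreasing' becomes 'increasing', then run patience tails on the negated sequence:
-2 → extends → [-2]
-11 → replaces -2 → [-11]
-1 → extends → [-11, -1]
-16 → replaces -11 → [-16, -1]
-16 → already a tail → [-16, -1]
-13 → replaces -1 → [-16, -13]
-20 → replaces -16 → [-20, -13]
-5 → extends → [-20, -13, -5]
Three tails, so the longest strictly decreasing subsequence of the original has length 3.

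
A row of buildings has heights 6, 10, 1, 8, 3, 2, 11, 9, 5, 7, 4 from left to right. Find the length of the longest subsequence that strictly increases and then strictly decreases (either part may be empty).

inc[i] = longest strictly increasing subsequence ending at i; dec[i] = longest strictly decreasing subsequence starting at i:
i:      1  2  3  4  5  6  7  8  9 10 11
a[i]:   6 10  1  8  3  2 11  9  5  7  4
inc:    1  2  1  2  2  2  3  3  3  4  3
dec:    3  4  1  3  2  1  4  3  2  2  1
Best peak at i=7 (value 11): inc=3, dec=4, length 3+4−1 = 6.

6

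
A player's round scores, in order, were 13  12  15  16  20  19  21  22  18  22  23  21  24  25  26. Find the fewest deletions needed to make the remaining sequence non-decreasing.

4

Fewest deletions = n − (longest non-decreasing subsequence).
Patience tails:
13 → extends → [13]
12 → replaces 13 → [12]
15 → extends → [12, 15]
16 → extends → [12, 15, 16]
20 → extends → [12, 15, 16, 20]
19 → replaces 20 → [12, 15, 16, 19]
21 → extends → [12, 15, 16, 19, 21]
22 → extends → [12, 15, 16, 19, 21, 22]
18 → replaces 19 → [12, 15, 16, 18, 21, 22]
22 → extends → [12, 15, 16, 18, 21, 22, 22]
23 → extends → [12, 15, 16, 18, 21, 22, 22, 23]
21 → replaces 22 → [12, 15, 16, 18, 21, 21, 22, 23]
24 → extends → [12, 15, 16, 18, 21, 21, 22, 23, 24]
25 → extends → [12, 15, 16, 18, 21, 21, 22, 23, 24, 25]
26 → extends → [12, 15, 16, 18, 21, 21, 22, 23, 24, 25, 26]
Longest non-decreasing subsequence has length 11, so deletions = 15 − 11 = 4.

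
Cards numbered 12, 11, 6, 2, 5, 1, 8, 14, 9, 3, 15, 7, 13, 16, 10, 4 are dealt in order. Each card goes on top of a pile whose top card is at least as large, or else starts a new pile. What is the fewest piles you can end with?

Place each on the leftmost legal pile:
12 → new pile 1 (tops now [12])
11 → pile 1 (tops now [11])
6 → pile 1 (tops now [6])
2 → pile 1 (tops now [2])
5 → new pile 2 (tops now [2, 5])
1 → pile 1 (tops now [1, 5])
8 → new pile 3 (tops now [1, 5, 8])
14 → new pile 4 (tops now [1, 5, 8, 14])
9 → pile 4 (tops now [1, 5, 8, 9])
3 → pile 2 (tops now [1, 3, 8, 9])
15 → new pile 5 (tops now [1, 3, 8, 9, 15])
7 → pile 3 (tops now [1, 3, 7, 9, 15])
13 → pile 5 (tops now [1, 3, 7, 9, 13])
16 → new pile 6 (tops now [1, 3, 7, 9, 13, 16])
10 → pile 5 (tops now [1, 3, 7, 9, 10, 16])
4 → pile 3 (tops now [1, 3, 4, 9, 10, 16])
Six piles.

6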